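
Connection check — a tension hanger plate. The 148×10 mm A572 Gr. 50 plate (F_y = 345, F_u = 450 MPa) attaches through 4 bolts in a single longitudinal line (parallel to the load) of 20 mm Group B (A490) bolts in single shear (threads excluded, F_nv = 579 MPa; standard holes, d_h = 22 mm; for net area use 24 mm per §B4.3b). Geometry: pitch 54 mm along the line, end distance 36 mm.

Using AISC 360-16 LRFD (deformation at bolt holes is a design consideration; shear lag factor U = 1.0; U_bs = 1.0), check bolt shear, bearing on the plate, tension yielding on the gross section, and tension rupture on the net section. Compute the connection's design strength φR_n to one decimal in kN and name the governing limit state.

418.5 kN (net-section rupture governs)

Bolt shear: A_b = π(20)²/4 = 314.16 mm². φR_n = 0.75 × 579 × 314.16 × 4 × 1 = 545.7 kN.
Bearing (10 mm plate, F_u = 450 MPa): end bolts L_c = 36 − 22/2 = 25, R_n = min(1.2×25×10×450, 2.4×20×10×450) = 135 kN/bolt; interior L_c = 54 − 22 = 32, R_n = 172.8 kN/bolt. φR_n = 0.75 × (1×135 + 3×172.8) = 490.1 kN.
Tension yield (gross): A_g = 148×10 = 1480 mm². φR_n = 0.90 × 345 × 1480 = 459.5 kN.
Tension rupture (net): A_n = (148 − 1×24)×10 = 1240 mm² (U = 1.0, A_e = A_n). φR_n = 0.75 × 450 × 1240 = 418.5 kN.
Governing: min(545.7, 490.1, 459.5, 418.5) = 418.5 kN → net-section rupture.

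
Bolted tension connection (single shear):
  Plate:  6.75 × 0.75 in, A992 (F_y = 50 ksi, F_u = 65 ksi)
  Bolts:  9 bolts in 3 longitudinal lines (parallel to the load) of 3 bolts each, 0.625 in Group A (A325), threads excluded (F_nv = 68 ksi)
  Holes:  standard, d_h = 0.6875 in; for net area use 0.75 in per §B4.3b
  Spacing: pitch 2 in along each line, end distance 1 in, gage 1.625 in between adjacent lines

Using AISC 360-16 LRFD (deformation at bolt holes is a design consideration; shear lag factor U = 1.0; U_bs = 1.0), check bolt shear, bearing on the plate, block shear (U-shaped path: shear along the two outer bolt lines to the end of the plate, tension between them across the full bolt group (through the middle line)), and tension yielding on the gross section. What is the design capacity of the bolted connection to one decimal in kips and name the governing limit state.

Bolt shear: A_b = π(0.625)²/4 = 0.3068 in². φR_n = 0.75 × 68 × 0.3068 × 9 × 1 = 140.8 kips.
Bearing (0.75 in plate, F_u = 65 ksi): end bolts L_c = 1 − 0.6875/2 = 0.65625, R_n = min(1.2×0.65625×0.75×65, 2.4×0.625×0.75×65) = 38.391 kips/bolt; interior L_c = 2 − 0.6875 = 1.3125, R_n = 73.125 kips/bolt. φR_n = 0.75 × (3×38.391 + 6×73.125) = 415.4 kips.
Block shear: shear path 2×[1+2×2] = 2×5 in, A_gv = 7.5, A_nv = 2×(5 − 2.5×0.75)×0.75 = 4.6875 in²; tension across gage: (3.25 − 2×0.75)×0.75 = 1.3125 in². R_n = min(0.6×65×4.6875, 0.6×50×7.5) + 1.0×65×1.3125 = min(182.81, 225) + 85.313 = 268.12 kips. φR_n = 0.75 × 268.12 = 201.1 kips.
Tension yield (gross): A_g = 6.75×0.75 = 5.0625 in². φR_n = 0.90 × 50 × 5.0625 = 227.8 kips.
Governing: min(140.8, 415.4, 201.1, 227.8) = 140.8 kips → bolt shear.

140.8 kips (bolt shear governs)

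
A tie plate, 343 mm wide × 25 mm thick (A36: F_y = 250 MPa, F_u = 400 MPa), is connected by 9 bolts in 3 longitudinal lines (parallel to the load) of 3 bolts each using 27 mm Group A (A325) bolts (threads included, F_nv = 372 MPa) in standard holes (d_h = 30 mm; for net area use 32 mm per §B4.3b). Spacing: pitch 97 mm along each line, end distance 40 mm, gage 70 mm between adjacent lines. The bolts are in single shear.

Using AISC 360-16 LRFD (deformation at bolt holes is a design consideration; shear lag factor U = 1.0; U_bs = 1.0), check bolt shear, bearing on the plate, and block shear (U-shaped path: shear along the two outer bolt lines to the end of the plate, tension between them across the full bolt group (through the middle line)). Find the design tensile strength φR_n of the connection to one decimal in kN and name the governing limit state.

1437.7 kN (bolt shear governs)

Bolt shear: A_b = π(27)²/4 = 572.56 mm². φR_n = 0.75 × 372 × 572.56 × 9 × 1 = 1437.7 kN.
Bearing (25 mm plate, F_u = 400 MPa): end bolts L_c = 40 − 30/2 = 25, R_n = min(1.2×25×25×400, 2.4×27×25×400) = 300 kN/bolt; interior L_c = 97 − 30 = 67, R_n = 648 kN/bolt. φR_n = 0.75 × (3×300 + 6×648) = 3591.0 kN.
Block shear: shear path 2×[40+2×97] = 2×234 mm, A_gv = 11700, A_nv = 2×(234 − 2.5×32)×25 = 7700 mm²; tension across gage: (140 − 2×32)×25 = 1900 mm². R_n = min(0.6×400×7700, 0.6×250×11700) + 1.0×400×1900 = min(1848, 1755) + 760 = 2515 kN. φR_n = 0.75 × 2515 = 1886.3 kN.
Governing: min(1437.7, 3591.0, 1886.3) = 1437.7 kN → bolt shear.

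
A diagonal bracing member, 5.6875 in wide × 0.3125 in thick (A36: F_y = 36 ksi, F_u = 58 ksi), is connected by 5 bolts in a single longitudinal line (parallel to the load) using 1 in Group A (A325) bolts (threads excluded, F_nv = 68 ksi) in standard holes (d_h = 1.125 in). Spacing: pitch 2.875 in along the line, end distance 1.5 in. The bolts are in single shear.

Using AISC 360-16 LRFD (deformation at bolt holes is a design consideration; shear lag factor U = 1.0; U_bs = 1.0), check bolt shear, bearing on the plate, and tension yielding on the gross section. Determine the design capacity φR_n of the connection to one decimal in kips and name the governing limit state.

Bolt shear: A_b = π(1)²/4 = 0.7854 in². φR_n = 0.75 × 68 × 0.7854 × 5 × 1 = 200.3 kips.
Bearing (0.3125 in plate, F_u = 58 ksi): end bolts L_c = 1.5 − 1.125/2 = 0.9375, R_n = min(1.2×0.9375×0.3125×58, 2.4×1×0.3125×58) = 20.391 kips/bolt; interior L_c = 2.875 − 1.125 = 1.75, R_n = 38.063 kips/bolt. φR_n = 0.75 × (1×20.391 + 4×38.063) = 129.5 kips.
Tension yield (gross): A_g = 5.6875×0.3125 = 1.7773 in². φR_n = 0.90 × 36 × 1.7773 = 57.6 kips.
Governing: min(200.3, 129.5, 57.6) = 57.6 kips → gross-section yield.

57.6 kips (gross-section yield governs)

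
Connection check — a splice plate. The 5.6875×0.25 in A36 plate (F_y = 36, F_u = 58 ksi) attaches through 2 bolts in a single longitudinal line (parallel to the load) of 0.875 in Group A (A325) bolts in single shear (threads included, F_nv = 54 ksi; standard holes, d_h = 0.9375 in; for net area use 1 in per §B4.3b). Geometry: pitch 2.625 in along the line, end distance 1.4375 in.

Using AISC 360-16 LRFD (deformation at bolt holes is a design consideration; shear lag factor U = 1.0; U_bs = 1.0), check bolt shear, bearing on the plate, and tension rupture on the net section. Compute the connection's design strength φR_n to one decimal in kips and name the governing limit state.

34.7 kips (bearing governs)

Bolt shear: A_b = π(0.875)²/4 = 0.60132 in². φR_n = 0.75 × 54 × 0.60132 × 2 × 1 = 48.7 kips.
Bearing (0.25 in plate, F_u = 58 ksi): end bolts L_c = 1.4375 − 0.9375/2 = 0.96875, R_n = min(1.2×0.96875×0.25×58, 2.4×0.875×0.25×58) = 16.856 kips/bolt; interior L_c = 2.625 − 0.9375 = 1.6875, R_n = 29.363 kips/bolt. φR_n = 0.75 × (1×16.856 + 1×29.363) = 34.7 kips.
Tension rupture (net): A_n = (5.6875 − 1×1)×0.25 = 1.1719 in² (U = 1.0, A_e = A_n). φR_n = 0.75 × 58 × 1.1719 = 51.0 kips.
Governing: min(48.7, 34.7, 51.0) = 34.7 kips → bearing.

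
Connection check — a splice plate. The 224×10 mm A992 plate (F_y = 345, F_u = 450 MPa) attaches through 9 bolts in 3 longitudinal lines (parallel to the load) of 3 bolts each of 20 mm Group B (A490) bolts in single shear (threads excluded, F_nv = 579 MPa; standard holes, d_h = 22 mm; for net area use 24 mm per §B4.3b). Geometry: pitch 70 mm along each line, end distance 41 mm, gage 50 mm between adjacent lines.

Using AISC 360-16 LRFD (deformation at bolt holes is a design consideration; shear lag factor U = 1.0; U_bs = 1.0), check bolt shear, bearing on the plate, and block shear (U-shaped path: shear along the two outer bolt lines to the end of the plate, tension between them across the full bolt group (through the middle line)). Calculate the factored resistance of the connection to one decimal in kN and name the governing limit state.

665.6 kN (block shear governs)

Bolt shear: A_b = π(20)²/4 = 314.16 mm². φR_n = 0.75 × 579 × 314.16 × 9 × 1 = 1227.8 kN.
Bearing (10 mm plate, F_u = 450 MPa): end bolts L_c = 41 − 22/2 = 30, R_n = min(1.2×30×10×450, 2.4×20×10×450) = 162 kN/bolt; interior L_c = 70 − 22 = 48, R_n = 216 kN/bolt. φR_n = 0.75 × (3×162 + 6×216) = 1336.5 kN.
Block shear: shear path 2×[41+2×70] = 2×181 mm, A_gv = 3620, A_nv = 2×(181 − 2.5×24)×10 = 2420 mm²; tension across gage: (100 − 2×24)×10 = 520 mm². R_n = min(0.6×450×2420, 0.6×345×3620) + 1.0×450×520 = min(653.4, 749.34) + 234 = 887.4 kN. φR_n = 0.75 × 887.4 = 665.6 kN.
Governing: min(1227.8, 1336.5, 665.6) = 665.6 kN → block shear.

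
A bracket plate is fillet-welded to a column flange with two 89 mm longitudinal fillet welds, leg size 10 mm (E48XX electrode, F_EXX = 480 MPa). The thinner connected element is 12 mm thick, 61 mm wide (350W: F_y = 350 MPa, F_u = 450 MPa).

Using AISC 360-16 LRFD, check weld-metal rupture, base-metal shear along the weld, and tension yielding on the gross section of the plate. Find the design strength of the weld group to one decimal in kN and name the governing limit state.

Weld metal: throat = 0.707×10 = 7.07 mm, L = 2×89 = 178 mm. φR_n = 0.75 × 0.6 × 480 × 7.07 × 178 = 271.8 kN.
Base metal shear (12 mm plate): yield φR_n = 1.0×0.6×350×12×178 = 448.6 kN; rupture φR_n = 0.75×0.6×450×12×178 = 432.5 kN; take 432.5 kN (rupture).
Tension yield (gross): A_g = 61×12 = 732 mm². φR_n = 0.90 × 350 × 732 = 230.6 kN.
Governing: min(271.8, 432.5, 230.6) = 230.6 kN → gross-section yield.

230.6 kN (gross-section yield governs)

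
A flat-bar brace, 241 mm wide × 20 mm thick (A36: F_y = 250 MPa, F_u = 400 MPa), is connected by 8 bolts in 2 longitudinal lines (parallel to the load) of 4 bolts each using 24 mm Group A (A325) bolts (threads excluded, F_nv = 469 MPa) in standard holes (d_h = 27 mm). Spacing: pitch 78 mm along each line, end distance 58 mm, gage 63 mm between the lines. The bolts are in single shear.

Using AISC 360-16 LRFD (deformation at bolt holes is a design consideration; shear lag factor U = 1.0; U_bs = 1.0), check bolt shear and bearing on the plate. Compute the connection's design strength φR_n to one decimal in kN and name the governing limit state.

1273.0 kN (bolt shear governs)

Bolt shear: A_b = π(24)²/4 = 452.39 mm². φR_n = 0.75 × 469 × 452.39 × 8 × 1 = 1273.0 kN.
Bearing (20 mm plate, F_u = 400 MPa): end bolts L_c = 58 − 27/2 = 44.5, R_n = min(1.2×44.5×20×400, 2.4×24×20×400) = 427.2 kN/bolt; interior L_c = 78 − 27 = 51, R_n = 460.8 kN/bolt. φR_n = 0.75 × (2×427.2 + 6×460.8) = 2714.4 kN.
Governing: min(1273.0, 2714.4) = 1273.0 kN → bolt shear.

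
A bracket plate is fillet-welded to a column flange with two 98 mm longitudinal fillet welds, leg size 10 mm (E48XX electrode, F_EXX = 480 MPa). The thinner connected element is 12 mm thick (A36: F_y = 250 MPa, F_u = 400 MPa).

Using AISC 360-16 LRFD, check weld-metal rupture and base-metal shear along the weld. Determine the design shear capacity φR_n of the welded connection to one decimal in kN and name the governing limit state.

Weld metal: throat = 0.707×10 = 7.07 mm, L = 2×98 = 196 mm. φR_n = 0.75 × 0.6 × 480 × 7.07 × 196 = 299.3 kN.
Base metal shear (12 mm plate): yield φR_n = 1.0×0.6×250×12×196 = 352.8 kN; rupture φR_n = 0.75×0.6×400×12×196 = 423.4 kN; take 352.8 kN (yield).
Governing: min(299.3, 352.8) = 299.3 kN → weld metal.

299.3 kN (weld metal governs)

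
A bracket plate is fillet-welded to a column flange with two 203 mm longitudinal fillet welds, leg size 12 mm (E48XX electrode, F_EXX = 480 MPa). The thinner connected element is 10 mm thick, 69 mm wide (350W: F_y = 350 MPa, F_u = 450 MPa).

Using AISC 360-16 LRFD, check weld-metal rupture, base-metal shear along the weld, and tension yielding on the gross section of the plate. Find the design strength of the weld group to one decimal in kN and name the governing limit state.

217.4 kN (gross-section yield governs)

Weld metal: throat = 0.707×12 = 8.484 mm, L = 2×203 = 406 mm. φR_n = 0.75 × 0.6 × 480 × 8.484 × 406 = 744.0 kN.
Base metal shear (10 mm plate): yield φR_n = 1.0×0.6×350×10×406 = 852.6 kN; rupture φR_n = 0.75×0.6×450×10×406 = 822.2 kN; take 822.2 kN (rupture).
Tension yield (gross): A_g = 69×10 = 690 mm². φR_n = 0.90 × 350 × 690 = 217.4 kN.
Governing: min(744.0, 822.2, 217.4) = 217.4 kN → gross-section yield.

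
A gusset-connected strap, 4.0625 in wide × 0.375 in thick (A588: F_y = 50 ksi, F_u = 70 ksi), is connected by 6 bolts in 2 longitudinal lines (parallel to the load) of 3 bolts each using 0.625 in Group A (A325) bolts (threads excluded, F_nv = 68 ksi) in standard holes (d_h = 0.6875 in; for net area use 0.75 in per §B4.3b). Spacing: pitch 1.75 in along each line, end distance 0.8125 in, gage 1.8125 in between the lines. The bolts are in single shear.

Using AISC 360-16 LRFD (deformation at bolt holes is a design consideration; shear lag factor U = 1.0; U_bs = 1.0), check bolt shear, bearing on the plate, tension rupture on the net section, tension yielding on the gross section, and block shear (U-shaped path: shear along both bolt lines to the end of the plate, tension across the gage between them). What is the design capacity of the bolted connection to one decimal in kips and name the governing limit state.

50.4 kips (net-section rupture governs)

Bolt shear: A_b = π(0.625)²/4 = 0.3068 in². φR_n = 0.75 × 68 × 0.3068 × 6 × 1 = 93.9 kips.
Bearing (0.375 in plate, F_u = 70 ksi): end bolts L_c = 0.8125 − 0.6875/2 = 0.46875, R_n = min(1.2×0.46875×0.375×70, 2.4×0.625×0.375×70) = 14.766 kips/bolt; interior L_c = 1.75 − 0.6875 = 1.0625, R_n = 33.469 kips/bolt. φR_n = 0.75 × (2×14.766 + 4×33.469) = 122.6 kips.
Tension rupture (net): A_n = (4.0625 − 2×0.75)×0.375 = 0.96094 in² (U = 1.0, A_e = A_n). φR_n = 0.75 × 70 × 0.96094 = 50.4 kips.
Tension yield (gross): A_g = 4.0625×0.375 = 1.5234 in². φR_n = 0.90 × 50 × 1.5234 = 68.6 kips.
Block shear: shear path 2×[0.8125+2×1.75] = 2×4.3125 in, A_gv = 3.2344, A_nv = 2×(4.3125 − 2.5×0.75)×0.375 = 1.8281 in²; tension across gage: (1.8125 − 1×0.75)×0.375 = 0.39844 in². R_n = min(0.6×70×1.8281, 0.6×50×3.2344) + 1.0×70×0.39844 = min(76.78, 97.032) + 27.891 = 104.67 kips. φR_n = 0.75 × 104.67 = 78.5 kips.
Governing: min(93.9, 122.6, 50.4, 68.6, 78.5) = 50.4 kips → net-section rupture.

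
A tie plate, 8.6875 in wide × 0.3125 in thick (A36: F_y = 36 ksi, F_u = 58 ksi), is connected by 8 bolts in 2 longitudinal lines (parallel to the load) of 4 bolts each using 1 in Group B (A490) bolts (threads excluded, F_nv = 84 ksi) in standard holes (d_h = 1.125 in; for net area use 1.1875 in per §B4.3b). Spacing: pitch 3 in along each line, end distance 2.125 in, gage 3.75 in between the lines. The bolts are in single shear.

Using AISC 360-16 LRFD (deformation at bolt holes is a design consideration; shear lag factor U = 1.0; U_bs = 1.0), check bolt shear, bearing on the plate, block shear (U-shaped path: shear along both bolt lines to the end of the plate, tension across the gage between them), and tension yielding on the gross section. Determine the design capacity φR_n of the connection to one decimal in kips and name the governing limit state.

Bolt shear: A_b = π(1)²/4 = 0.7854 in². φR_n = 0.75 × 84 × 0.7854 × 8 × 1 = 395.8 kips.
Bearing (0.3125 in plate, F_u = 58 ksi): end bolts L_c = 2.125 − 1.125/2 = 1.5625, R_n = min(1.2×1.5625×0.3125×58, 2.4×1×0.3125×58) = 33.984 kips/bolt; interior L_c = 3 − 1.125 = 1.875, R_n = 40.781 kips/bolt. φR_n = 0.75 × (2×33.984 + 6×40.781) = 234.5 kips.
Block shear: shear path 2×[2.125+3×3] = 2×11.125 in, A_gv = 6.9531, A_nv = 2×(11.125 − 3.5×1.1875)×0.3125 = 4.3555 in²; tension across gage: (3.75 − 1×1.1875)×0.3125 = 0.80078 in². R_n = min(0.6×58×4.3555, 0.6×36×6.9531) + 1.0×58×0.80078 = min(151.57, 150.19) + 46.445 = 196.64 kips. φR_n = 0.75 × 196.64 = 147.5 kips.
Tension yield (gross): A_g = 8.6875×0.3125 = 2.7148 in². φR_n = 0.90 × 36 × 2.7148 = 88.0 kips.
Governing: min(395.8, 234.5, 147.5, 88.0) = 88.0 kips → gross-section yield.

88.0 kips (gross-section yield governs)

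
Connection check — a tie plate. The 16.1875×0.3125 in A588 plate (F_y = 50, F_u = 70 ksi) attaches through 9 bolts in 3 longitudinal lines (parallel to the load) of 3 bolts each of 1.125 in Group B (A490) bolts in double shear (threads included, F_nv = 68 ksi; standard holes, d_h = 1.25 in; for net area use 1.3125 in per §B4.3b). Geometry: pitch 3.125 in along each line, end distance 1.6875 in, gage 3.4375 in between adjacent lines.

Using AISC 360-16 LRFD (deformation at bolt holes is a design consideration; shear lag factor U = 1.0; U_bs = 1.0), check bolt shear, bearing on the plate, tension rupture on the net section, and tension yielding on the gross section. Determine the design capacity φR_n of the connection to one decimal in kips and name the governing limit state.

Bolt shear: A_b = π(1.125)²/4 = 0.99402 in². φR_n = 0.75 × 68 × 0.99402 × 9 × 2 = 912.5 kips.
Bearing (0.3125 in plate, F_u = 70 ksi): end bolts L_c = 1.6875 − 1.25/2 = 1.0625, R_n = min(1.2×1.0625×0.3125×70, 2.4×1.125×0.3125×70) = 27.891 kips/bolt; interior L_c = 3.125 − 1.25 = 1.875, R_n = 49.219 kips/bolt. φR_n = 0.75 × (3×27.891 + 6×49.219) = 284.2 kips.
Tension rupture (net): A_n = (16.1875 − 3×1.3125)×0.3125 = 3.8281 in² (U = 1.0, A_e = A_n). φR_n = 0.75 × 70 × 3.8281 = 201.0 kips.
Tension yield (gross): A_g = 16.1875×0.3125 = 5.0586 in². φR_n = 0.90 × 50 × 5.0586 = 227.6 kips.
Governing: min(912.5, 284.2, 201.0, 227.6) = 201.0 kips → net-section rupture.

201.0 kips (net-section rupture governs)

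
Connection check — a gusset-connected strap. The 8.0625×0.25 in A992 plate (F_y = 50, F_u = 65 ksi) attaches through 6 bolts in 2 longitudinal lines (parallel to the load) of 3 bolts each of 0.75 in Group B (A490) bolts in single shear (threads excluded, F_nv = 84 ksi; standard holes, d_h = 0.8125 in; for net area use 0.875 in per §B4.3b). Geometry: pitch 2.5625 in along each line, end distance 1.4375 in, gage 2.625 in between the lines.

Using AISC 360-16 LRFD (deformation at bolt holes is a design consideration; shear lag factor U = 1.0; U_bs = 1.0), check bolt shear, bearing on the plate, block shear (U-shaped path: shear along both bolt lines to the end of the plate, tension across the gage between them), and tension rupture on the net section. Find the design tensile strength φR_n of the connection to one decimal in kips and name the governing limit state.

Bolt shear: A_b = π(0.75)²/4 = 0.44179 in². φR_n = 0.75 × 84 × 0.44179 × 6 × 1 = 167.0 kips.
Bearing (0.25 in plate, F_u = 65 ksi): end bolts L_c = 1.4375 − 0.8125/2 = 1.03125, R_n = min(1.2×1.03125×0.25×65, 2.4×0.75×0.25×65) = 20.109 kips/bolt; interior L_c = 2.5625 − 0.8125 = 1.75, R_n = 29.25 kips/bolt. φR_n = 0.75 × (2×20.109 + 4×29.25) = 117.9 kips.
Block shear: shear path 2×[1.4375+2×2.5625] = 2×6.5625 in, A_gv = 3.2813, A_nv = 2×(6.5625 − 2.5×0.875)×0.25 = 2.1875 in²; tension across gage: (2.625 − 1×0.875)×0.25 = 0.4375 in². R_n = min(0.6×65×2.1875, 0.6×50×3.2813) + 1.0×65×0.4375 = min(85.313, 98.439) + 28.438 = 113.75 kips. φR_n = 0.75 × 113.75 = 85.3 kips.
Tension rupture (net): A_n = (8.0625 − 2×0.875)×0.25 = 1.5781 in² (U = 1.0, A_e = A_n). φR_n = 0.75 × 65 × 1.5781 = 76.9 kips.
Governing: min(167.0, 117.9, 85.3, 76.9) = 76.9 kips → net-section rupture.

76.9 kips (net-section rupture governs)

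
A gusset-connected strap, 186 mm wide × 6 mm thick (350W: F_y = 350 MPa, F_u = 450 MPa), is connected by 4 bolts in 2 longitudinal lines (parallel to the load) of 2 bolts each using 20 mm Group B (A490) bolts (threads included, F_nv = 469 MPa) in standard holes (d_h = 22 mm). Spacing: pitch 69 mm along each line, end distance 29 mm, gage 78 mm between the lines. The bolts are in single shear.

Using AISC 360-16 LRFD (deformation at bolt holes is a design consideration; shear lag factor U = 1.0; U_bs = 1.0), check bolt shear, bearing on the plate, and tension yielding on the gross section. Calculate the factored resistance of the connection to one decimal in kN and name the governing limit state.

281.9 kN (bearing governs)

Bolt shear: A_b = π(20)²/4 = 314.16 mm². φR_n = 0.75 × 469 × 314.16 × 4 × 1 = 442.0 kN.
Bearing (6 mm plate, F_u = 450 MPa): end bolts L_c = 29 − 22/2 = 18, R_n = min(1.2×18×6×450, 2.4×20×6×450) = 58.32 kN/bolt; interior L_c = 69 − 22 = 47, R_n = 129.6 kN/bolt. φR_n = 0.75 × (2×58.32 + 2×129.6) = 281.9 kN.
Tension yield (gross): A_g = 186×6 = 1116 mm². φR_n = 0.90 × 350 × 1116 = 351.5 kN.
Governing: min(442.0, 281.9, 351.5) = 281.9 kN → bearing.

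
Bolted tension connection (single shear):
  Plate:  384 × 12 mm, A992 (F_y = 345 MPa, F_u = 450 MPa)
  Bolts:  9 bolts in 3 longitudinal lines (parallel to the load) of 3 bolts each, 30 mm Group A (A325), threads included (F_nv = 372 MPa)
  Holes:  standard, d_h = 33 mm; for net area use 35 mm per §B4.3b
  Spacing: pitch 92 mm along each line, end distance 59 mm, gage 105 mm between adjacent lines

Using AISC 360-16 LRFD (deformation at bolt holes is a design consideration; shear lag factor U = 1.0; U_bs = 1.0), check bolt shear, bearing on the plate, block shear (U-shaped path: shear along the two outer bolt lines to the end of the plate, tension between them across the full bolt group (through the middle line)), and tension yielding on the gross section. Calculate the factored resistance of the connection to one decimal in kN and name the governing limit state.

1322.7 kN (block shear governs)

Bolt shear: A_b = π(30)²/4 = 706.86 mm². φR_n = 0.75 × 372 × 706.86 × 9 × 1 = 1774.9 kN.
Bearing (12 mm plate, F_u = 450 MPa): end bolts L_c = 59 − 33/2 = 42.5, R_n = min(1.2×42.5×12×450, 2.4×30×12×450) = 275.4 kN/bolt; interior L_c = 92 − 33 = 59, R_n = 382.32 kN/bolt. φR_n = 0.75 × (3×275.4 + 6×382.32) = 2340.1 kN.
Block shear: shear path 2×[59+2×92] = 2×243 mm, A_gv = 5832, A_nv = 2×(243 − 2.5×35)×12 = 3732 mm²; tension across gage: (210 − 2×35)×12 = 1680 mm². R_n = min(0.6×450×3732, 0.6×345×5832) + 1.0×450×1680 = min(1007.6, 1207.2) + 756 = 1763.6 kN. φR_n = 0.75 × 1763.6 = 1322.7 kN.
Tension yield (gross): A_g = 384×12 = 4608 mm². φR_n = 0.90 × 345 × 4608 = 1430.8 kN.
Governing: min(1774.9, 2340.1, 1322.7, 1430.8) = 1322.7 kN → block shear.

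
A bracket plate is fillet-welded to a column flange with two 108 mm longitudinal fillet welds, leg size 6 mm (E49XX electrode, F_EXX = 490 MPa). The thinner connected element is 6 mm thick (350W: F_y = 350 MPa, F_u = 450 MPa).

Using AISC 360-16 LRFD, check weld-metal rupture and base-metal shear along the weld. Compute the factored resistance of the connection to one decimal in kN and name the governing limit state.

Weld metal: throat = 0.707×6 = 4.242 mm, L = 2×108 = 216 mm. φR_n = 0.75 × 0.6 × 490 × 4.242 × 216 = 202.0 kN.
Base metal shear (6 mm plate): yield φR_n = 1.0×0.6×350×6×216 = 272.2 kN; rupture φR_n = 0.75×0.6×450×6×216 = 262.4 kN; take 262.4 kN (rupture).
Governing: min(202.0, 262.4) = 202.0 kN → weld metal.

202.0 kN (weld metal governs)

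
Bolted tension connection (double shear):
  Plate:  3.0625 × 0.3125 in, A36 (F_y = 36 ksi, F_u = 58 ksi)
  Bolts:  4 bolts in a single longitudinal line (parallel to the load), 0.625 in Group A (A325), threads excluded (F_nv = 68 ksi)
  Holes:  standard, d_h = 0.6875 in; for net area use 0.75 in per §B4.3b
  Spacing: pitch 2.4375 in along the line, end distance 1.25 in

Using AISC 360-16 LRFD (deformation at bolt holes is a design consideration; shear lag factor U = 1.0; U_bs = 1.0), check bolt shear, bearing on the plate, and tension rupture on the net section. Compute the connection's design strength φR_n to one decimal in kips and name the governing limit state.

Bolt shear: A_b = π(0.625)²/4 = 0.3068 in². φR_n = 0.75 × 68 × 0.3068 × 4 × 2 = 125.2 kips.
Bearing (0.3125 in plate, F_u = 58 ksi): end bolts L_c = 1.25 − 0.6875/2 = 0.90625, R_n = min(1.2×0.90625×0.3125×58, 2.4×0.625×0.3125×58) = 19.711 kips/bolt; interior L_c = 2.4375 − 0.6875 = 1.75, R_n = 27.188 kips/bolt. φR_n = 0.75 × (1×19.711 + 3×27.188) = 76.0 kips.
Tension rupture (net): A_n = (3.0625 − 1×0.75)×0.3125 = 0.72266 in² (U = 1.0, A_e = A_n). φR_n = 0.75 × 58 × 0.72266 = 31.4 kips.
Governing: min(125.2, 76.0, 31.4) = 31.4 kips → net-section rupture.

31.4 kips (net-section rupture governs)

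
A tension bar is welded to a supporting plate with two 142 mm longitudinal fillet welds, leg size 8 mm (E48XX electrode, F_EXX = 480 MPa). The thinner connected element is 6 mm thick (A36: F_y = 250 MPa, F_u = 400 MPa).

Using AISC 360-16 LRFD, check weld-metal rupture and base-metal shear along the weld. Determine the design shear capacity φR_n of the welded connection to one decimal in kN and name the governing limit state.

255.6 kN (base-metal shear governs)

Weld metal: throat = 0.707×8 = 5.656 mm, L = 2×142 = 284 mm. φR_n = 0.75 × 0.6 × 480 × 5.656 × 284 = 347.0 kN.
Base metal shear (6 mm plate): yield φR_n = 1.0×0.6×250×6×284 = 255.6 kN; rupture φR_n = 0.75×0.6×400×6×284 = 306.7 kN; take 255.6 kN (yield).
Governing: min(347.0, 255.6) = 255.6 kN → base-metal shear.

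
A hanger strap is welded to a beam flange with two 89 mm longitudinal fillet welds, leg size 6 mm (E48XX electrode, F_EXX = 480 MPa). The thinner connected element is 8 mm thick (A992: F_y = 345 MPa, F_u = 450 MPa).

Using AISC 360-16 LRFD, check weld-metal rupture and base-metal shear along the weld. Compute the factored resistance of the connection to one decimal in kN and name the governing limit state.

Weld metal: throat = 0.707×6 = 4.242 mm, L = 2×89 = 178 mm. φR_n = 0.75 × 0.6 × 480 × 4.242 × 178 = 163.1 kN.
Base metal shear (8 mm plate): yield φR_n = 1.0×0.6×345×8×178 = 294.8 kN; rupture φR_n = 0.75×0.6×450×8×178 = 288.4 kN; take 288.4 kN (rupture).
Governing: min(163.1, 288.4) = 163.1 kN → weld metal.

163.1 kN (weld metal governs)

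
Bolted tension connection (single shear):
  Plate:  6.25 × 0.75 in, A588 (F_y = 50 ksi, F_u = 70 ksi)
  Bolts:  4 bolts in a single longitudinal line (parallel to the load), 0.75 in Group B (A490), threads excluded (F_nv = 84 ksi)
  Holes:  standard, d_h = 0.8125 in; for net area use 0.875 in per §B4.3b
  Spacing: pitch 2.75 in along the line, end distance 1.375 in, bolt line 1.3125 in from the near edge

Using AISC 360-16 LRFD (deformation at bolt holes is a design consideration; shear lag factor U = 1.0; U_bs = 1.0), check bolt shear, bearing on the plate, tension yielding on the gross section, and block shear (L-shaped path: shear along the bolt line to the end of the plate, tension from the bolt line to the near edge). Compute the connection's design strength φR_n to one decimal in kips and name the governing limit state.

111.3 kips (bolt shear governs)

Bolt shear: A_b = π(0.75)²/4 = 0.44179 in². φR_n = 0.75 × 84 × 0.44179 × 4 × 1 = 111.3 kips.
Bearing (0.75 in plate, F_u = 70 ksi): end bolts L_c = 1.375 − 0.8125/2 = 0.96875, R_n = min(1.2×0.96875×0.75×70, 2.4×0.75×0.75×70) = 61.031 kips/bolt; interior L_c = 2.75 − 0.8125 = 1.9375, R_n = 94.5 kips/bolt. φR_n = 0.75 × (1×61.031 + 3×94.5) = 258.4 kips.
Tension yield (gross): A_g = 6.25×0.75 = 4.6875 in². φR_n = 0.90 × 50 × 4.6875 = 210.9 kips.
Block shear: shear path 1×[1.375+3×2.75] = 1×9.625 in, A_gv = 7.2188, A_nv = 1×(9.625 − 3.5×0.875)×0.75 = 4.9219 in²; tension to near edge: (1.3125 − 0.5×0.875)×0.75 = 0.65625 in². R_n = min(0.6×70×4.9219, 0.6×50×7.2188) + 1.0×70×0.65625 = min(206.72, 216.56) + 45.938 = 252.66 kips. φR_n = 0.75 × 252.66 = 189.5 kips.
Governing: min(111.3, 258.4, 210.9, 189.5) = 111.3 kips → bolt shear.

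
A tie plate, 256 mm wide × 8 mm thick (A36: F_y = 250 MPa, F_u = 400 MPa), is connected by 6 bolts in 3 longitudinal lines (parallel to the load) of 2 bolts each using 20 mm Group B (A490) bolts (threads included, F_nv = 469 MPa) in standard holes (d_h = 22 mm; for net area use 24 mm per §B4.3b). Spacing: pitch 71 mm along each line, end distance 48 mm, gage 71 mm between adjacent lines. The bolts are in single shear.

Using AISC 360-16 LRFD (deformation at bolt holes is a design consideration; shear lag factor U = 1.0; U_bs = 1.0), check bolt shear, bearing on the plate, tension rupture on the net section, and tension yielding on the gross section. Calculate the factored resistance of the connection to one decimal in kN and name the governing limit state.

441.6 kN (net-section rupture governs)

Bolt shear: A_b = π(20)²/4 = 314.16 mm². φR_n = 0.75 × 469 × 314.16 × 6 × 1 = 663.0 kN.
Bearing (8 mm plate, F_u = 400 MPa): end bolts L_c = 48 − 22/2 = 37, R_n = min(1.2×37×8×400, 2.4×20×8×400) = 142.08 kN/bolt; interior L_c = 71 − 22 = 49, R_n = 153.6 kN/bolt. φR_n = 0.75 × (3×142.08 + 3×153.6) = 665.3 kN.
Tension rupture (net): A_n = (256 − 3×24)×8 = 1472 mm² (U = 1.0, A_e = A_n). φR_n = 0.75 × 400 × 1472 = 441.6 kN.
Tension yield (gross): A_g = 256×8 = 2048 mm². φR_n = 0.90 × 250 × 2048 = 460.8 kN.
Governing: min(663.0, 665.3, 441.6, 460.8) = 441.6 kN → net-section rupture.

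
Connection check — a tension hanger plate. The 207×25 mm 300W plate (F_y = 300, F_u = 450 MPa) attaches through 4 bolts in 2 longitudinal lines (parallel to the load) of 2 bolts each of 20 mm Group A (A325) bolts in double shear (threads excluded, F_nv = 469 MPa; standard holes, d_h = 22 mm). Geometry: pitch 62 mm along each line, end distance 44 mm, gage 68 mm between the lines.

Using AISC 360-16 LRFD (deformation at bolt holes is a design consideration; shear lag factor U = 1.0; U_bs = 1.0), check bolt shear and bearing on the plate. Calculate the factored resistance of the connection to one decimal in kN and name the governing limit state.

Bolt shear: A_b = π(20)²/4 = 314.16 mm². φR_n = 0.75 × 469 × 314.16 × 4 × 2 = 884.0 kN.
Bearing (25 mm plate, F_u = 450 MPa): end bolts L_c = 44 − 22/2 = 33, R_n = min(1.2×33×25×450, 2.4×20×25×450) = 445.5 kN/bolt; interior L_c = 62 − 22 = 40, R_n = 540 kN/bolt. φR_n = 0.75 × (2×445.5 + 2×540) = 1478.3 kN.
Governing: min(884.0, 1478.3) = 884.0 kN → bolt shear.

884.0 kN (bolt shear governs)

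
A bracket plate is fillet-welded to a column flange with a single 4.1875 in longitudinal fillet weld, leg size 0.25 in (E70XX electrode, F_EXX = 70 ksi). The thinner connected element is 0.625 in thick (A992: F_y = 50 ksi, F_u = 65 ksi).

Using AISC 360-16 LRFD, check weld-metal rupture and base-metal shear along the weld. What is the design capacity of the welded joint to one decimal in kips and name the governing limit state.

23.3 kips (weld metal governs)

Weld metal: throat = 0.707×0.25 = 0.17675 in, L = 4.1875 in. φR_n = 0.75 × 0.6 × 70 × 0.17675 × 4.1875 = 23.3 kips.
Base metal shear (0.625 in plate): yield φR_n = 1.0×0.6×50×0.625×4.1875 = 78.5 kips; rupture φR_n = 0.75×0.6×65×0.625×4.1875 = 76.6 kips; take 76.6 kips (rupture).
Governing: min(23.3, 76.6) = 23.3 kips → weld metal.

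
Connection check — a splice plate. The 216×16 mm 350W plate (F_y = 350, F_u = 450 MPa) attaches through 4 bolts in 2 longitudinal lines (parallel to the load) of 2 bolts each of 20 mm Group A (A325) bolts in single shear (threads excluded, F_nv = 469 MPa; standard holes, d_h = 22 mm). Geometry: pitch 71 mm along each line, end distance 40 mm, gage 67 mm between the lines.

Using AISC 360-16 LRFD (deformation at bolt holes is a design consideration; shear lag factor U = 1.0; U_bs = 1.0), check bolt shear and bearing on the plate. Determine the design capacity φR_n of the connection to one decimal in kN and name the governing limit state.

442.0 kN (bolt shear governs)

Bolt shear: A_b = π(20)²/4 = 314.16 mm². φR_n = 0.75 × 469 × 314.16 × 4 × 1 = 442.0 kN.
Bearing (16 mm plate, F_u = 450 MPa): end bolts L_c = 40 − 22/2 = 29, R_n = min(1.2×29×16×450, 2.4×20×16×450) = 250.56 kN/bolt; interior L_c = 71 − 22 = 49, R_n = 345.6 kN/bolt. φR_n = 0.75 × (2×250.56 + 2×345.6) = 894.2 kN.
Governing: min(442.0, 894.2) = 442.0 kN → bolt shear.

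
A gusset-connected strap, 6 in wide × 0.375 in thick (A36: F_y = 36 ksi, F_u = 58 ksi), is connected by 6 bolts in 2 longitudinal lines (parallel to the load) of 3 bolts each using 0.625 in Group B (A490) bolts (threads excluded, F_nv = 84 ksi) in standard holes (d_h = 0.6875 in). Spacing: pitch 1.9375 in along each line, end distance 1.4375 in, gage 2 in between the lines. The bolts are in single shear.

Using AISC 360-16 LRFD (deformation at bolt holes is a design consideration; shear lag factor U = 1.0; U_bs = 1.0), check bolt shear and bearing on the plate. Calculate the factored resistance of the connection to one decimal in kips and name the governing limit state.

Bolt shear: A_b = π(0.625)²/4 = 0.3068 in². φR_n = 0.75 × 84 × 0.3068 × 6 × 1 = 116.0 kips.
Bearing (0.375 in plate, F_u = 58 ksi): end bolts L_c = 1.4375 − 0.6875/2 = 1.09375, R_n = min(1.2×1.09375×0.375×58, 2.4×0.625×0.375×58) = 28.547 kips/bolt; interior L_c = 1.9375 − 0.6875 = 1.25, R_n = 32.625 kips/bolt. φR_n = 0.75 × (2×28.547 + 4×32.625) = 140.7 kips.
Governing: min(116.0, 140.7) = 116.0 kips → bolt shear.

116.0 kips (bolt shear governs)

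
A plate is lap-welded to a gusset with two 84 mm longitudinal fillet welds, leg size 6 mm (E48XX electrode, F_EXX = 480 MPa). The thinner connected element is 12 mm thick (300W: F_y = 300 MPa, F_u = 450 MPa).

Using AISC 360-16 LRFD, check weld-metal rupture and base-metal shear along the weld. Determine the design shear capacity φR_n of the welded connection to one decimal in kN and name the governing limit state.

153.9 kN (weld metal governs)

Weld metal: throat = 0.707×6 = 4.242 mm, L = 2×84 = 168 mm. φR_n = 0.75 × 0.6 × 480 × 4.242 × 168 = 153.9 kN.
Base metal shear (12 mm plate): yield φR_n = 1.0×0.6×300×12×168 = 362.9 kN; rupture φR_n = 0.75×0.6×450×12×168 = 408.2 kN; take 362.9 kN (yield).
Governing: min(153.9, 362.9) = 153.9 kN → weld metal.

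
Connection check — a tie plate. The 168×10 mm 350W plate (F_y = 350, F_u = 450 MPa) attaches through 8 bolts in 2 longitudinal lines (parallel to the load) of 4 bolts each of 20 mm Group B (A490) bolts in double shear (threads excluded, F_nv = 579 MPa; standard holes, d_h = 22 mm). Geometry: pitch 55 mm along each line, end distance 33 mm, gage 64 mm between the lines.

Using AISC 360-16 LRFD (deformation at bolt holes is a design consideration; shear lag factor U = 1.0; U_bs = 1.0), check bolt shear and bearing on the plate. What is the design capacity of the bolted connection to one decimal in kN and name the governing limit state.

980.1 kN (bearing governs)

Bolt shear: A_b = π(20)²/4 = 314.16 mm². φR_n = 0.75 × 579 × 314.16 × 8 × 2 = 2182.8 kN.
Bearing (10 mm plate, F_u = 450 MPa): end bolts L_c = 33 − 22/2 = 22, R_n = min(1.2×22×10×450, 2.4×20×10×450) = 118.8 kN/bolt; interior L_c = 55 − 22 = 33, R_n = 178.2 kN/bolt. φR_n = 0.75 × (2×118.8 + 6×178.2) = 980.1 kN.
Governing: min(2182.8, 980.1) = 980.1 kN → bearing.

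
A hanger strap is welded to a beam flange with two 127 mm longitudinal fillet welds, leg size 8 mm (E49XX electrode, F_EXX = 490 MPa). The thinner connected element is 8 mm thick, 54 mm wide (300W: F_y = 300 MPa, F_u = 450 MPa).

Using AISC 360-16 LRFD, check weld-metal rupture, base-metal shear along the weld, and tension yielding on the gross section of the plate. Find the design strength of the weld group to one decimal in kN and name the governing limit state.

Weld metal: throat = 0.707×8 = 5.656 mm, L = 2×127 = 254 mm. φR_n = 0.75 × 0.6 × 490 × 5.656 × 254 = 316.8 kN.
Base metal shear (8 mm plate): yield φR_n = 1.0×0.6×300×8×254 = 365.8 kN; rupture φR_n = 0.75×0.6×450×8×254 = 411.5 kN; take 365.8 kN (yield).
Tension yield (gross): A_g = 54×8 = 432 mm². φR_n = 0.90 × 300 × 432 = 116.6 kN.
Governing: min(316.8, 365.8, 116.6) = 116.6 kN → gross-section yield.

116.6 kN (gross-section yield governs)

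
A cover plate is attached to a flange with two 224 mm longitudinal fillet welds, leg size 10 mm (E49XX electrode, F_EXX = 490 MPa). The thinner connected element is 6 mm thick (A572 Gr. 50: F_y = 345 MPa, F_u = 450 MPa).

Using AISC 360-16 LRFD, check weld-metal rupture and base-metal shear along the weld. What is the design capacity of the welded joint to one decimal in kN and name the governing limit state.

Weld metal: throat = 0.707×10 = 7.07 mm, L = 2×224 = 448 mm. φR_n = 0.75 × 0.6 × 490 × 7.07 × 448 = 698.4 kN.
Base metal shear (6 mm plate): yield φR_n = 1.0×0.6×345×6×448 = 556.4 kN; rupture φR_n = 0.75×0.6×450×6×448 = 544.3 kN; take 544.3 kN (rupture).
Governing: min(698.4, 544.3) = 544.3 kN → base-metal shear.

544.3 kN (base-metal shear governs)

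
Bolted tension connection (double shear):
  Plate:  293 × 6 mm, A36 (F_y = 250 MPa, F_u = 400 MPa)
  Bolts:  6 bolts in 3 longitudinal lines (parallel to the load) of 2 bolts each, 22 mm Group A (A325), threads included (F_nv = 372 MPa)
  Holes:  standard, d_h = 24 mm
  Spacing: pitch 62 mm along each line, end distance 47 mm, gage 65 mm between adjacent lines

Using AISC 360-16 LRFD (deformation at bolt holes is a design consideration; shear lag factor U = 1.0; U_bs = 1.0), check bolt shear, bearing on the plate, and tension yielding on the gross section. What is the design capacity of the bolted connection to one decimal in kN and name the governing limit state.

395.6 kN (gross-section yield governs)

Bolt shear: A_b = π(22)²/4 = 380.13 mm². φR_n = 0.75 × 372 × 380.13 × 6 × 2 = 1272.7 kN.
Bearing (6 mm plate, F_u = 400 MPa): end bolts L_c = 47 − 24/2 = 35, R_n = min(1.2×35×6×400, 2.4×22×6×400) = 100.8 kN/bolt; interior L_c = 62 − 24 = 38, R_n = 109.44 kN/bolt. φR_n = 0.75 × (3×100.8 + 3×109.44) = 473.0 kN.
Tension yield (gross): A_g = 293×6 = 1758 mm². φR_n = 0.90 × 250 × 1758 = 395.6 kN.
Governing: min(1272.7, 473.0, 395.6) = 395.6 kN → gross-section yield.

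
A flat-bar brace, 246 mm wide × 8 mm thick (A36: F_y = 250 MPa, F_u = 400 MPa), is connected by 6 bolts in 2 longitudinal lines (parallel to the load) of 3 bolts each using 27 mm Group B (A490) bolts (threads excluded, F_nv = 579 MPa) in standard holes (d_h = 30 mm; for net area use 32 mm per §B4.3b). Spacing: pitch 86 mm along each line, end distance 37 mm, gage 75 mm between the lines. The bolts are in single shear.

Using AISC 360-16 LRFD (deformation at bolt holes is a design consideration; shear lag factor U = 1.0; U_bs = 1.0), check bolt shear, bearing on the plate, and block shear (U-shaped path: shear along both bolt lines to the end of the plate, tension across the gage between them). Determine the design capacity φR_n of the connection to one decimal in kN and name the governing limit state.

474.7 kN (block shear governs)

Bolt shear: A_b = π(27)²/4 = 572.56 mm². φR_n = 0.75 × 579 × 572.56 × 6 × 1 = 1491.8 kN.
Bearing (8 mm plate, F_u = 400 MPa): end bolts L_c = 37 − 30/2 = 22, R_n = min(1.2×22×8×400, 2.4×27×8×400) = 84.48 kN/bolt; interior L_c = 86 − 30 = 56, R_n = 207.36 kN/bolt. φR_n = 0.75 × (2×84.48 + 4×207.36) = 748.8 kN.
Block shear: shear path 2×[37+2×86] = 2×209 mm, A_gv = 3344, A_nv = 2×(209 − 2.5×32)×8 = 2064 mm²; tension across gage: (75 − 1×32)×8 = 344 mm². R_n = min(0.6×400×2064, 0.6×250×3344) + 1.0×400×344 = min(495.36, 501.6) + 137.6 = 632.96 kN. φR_n = 0.75 × 632.96 = 474.7 kN.
Governing: min(1491.8, 748.8, 474.7) = 474.7 kN → block shear.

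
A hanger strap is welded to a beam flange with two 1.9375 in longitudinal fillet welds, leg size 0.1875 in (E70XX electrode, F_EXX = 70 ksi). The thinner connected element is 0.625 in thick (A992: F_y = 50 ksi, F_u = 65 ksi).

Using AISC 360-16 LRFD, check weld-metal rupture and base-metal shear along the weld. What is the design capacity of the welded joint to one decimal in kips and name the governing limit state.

16.2 kips (weld metal governs)

Weld metal: throat = 0.707×0.1875 = 0.13256 in, L = 2×1.9375 = 3.875 in. φR_n = 0.75 × 0.6 × 70 × 0.13256 × 3.875 = 16.2 kips.
Base metal shear (0.625 in plate): yield φR_n = 1.0×0.6×50×0.625×3.875 = 72.7 kips; rupture φR_n = 0.75×0.6×65×0.625×3.875 = 70.8 kips; take 70.8 kips (rupture).
Governing: min(16.2, 70.8) = 16.2 kips → weld metal.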